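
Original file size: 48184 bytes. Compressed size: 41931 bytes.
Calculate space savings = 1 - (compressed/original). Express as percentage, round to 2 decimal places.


ratio = compressed/original = 41931/48184 = 0.870227
savings = 1 - ratio = 1 - 0.870227 = 0.129773
as a percentage: 0.129773 * 100 = 12.98%

Space savings = 1 - 41931/48184 = 12.98%


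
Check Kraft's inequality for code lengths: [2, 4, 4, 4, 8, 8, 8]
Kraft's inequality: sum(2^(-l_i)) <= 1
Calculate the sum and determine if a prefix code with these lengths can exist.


Sum = 2^(-2) + 2^(-4) + 2^(-4) + 2^(-4) + 2^(-8) + 2^(-8) + 2^(-8)
    = 0.25 + 0.0625 + 0.0625 + 0.0625 + 0.00390625 + 0.00390625 + 0.00390625
    = 115/256 = 0.44921875
Since 0.44921875 <= 1, Kraft's inequality IS satisfied.
A prefix code with these lengths CAN exist.

Kraft sum = 0.44921875. Satisfied.


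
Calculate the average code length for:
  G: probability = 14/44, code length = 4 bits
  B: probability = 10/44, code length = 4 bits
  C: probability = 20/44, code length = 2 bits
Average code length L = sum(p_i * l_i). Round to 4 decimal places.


Weighted contributions p_i * l_i:
  G: (14/44) * 4 = 56/44
  B: (10/44) * 4 = 40/44
  C: (20/44) * 2 = 40/44
Sum = (56 + 40 + 40)/44 = 136/44

L = 136/44 = 3.0909 bits/symbol


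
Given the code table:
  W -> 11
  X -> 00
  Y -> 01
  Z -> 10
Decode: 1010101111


Decoding:
10 -> Z
10 -> Z
10 -> Z
11 -> W
11 -> W


Result: ZZZWW


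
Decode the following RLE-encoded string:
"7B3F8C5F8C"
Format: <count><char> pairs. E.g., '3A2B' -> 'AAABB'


Expanding each <count><char> pair:
  7B -> 'BBBBBBB'
  3F -> 'FFF'
  8C -> 'CCCCCCCC'
  5F -> 'FFFFF'
  8C -> 'CCCCCCCC'

Decoded = BBBBBBBFFFCCCCCCCCFFFFFCCCCCCCC


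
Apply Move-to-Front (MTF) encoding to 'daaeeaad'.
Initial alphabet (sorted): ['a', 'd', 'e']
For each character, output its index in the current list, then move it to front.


MTF encoding:
'd': index 1 in ['a', 'd', 'e'] -> ['d', 'a', 'e']
'a': index 1 in ['d', 'a', 'e'] -> ['a', 'd', 'e']
'a': index 0 in ['a', 'd', 'e'] -> ['a', 'd', 'e']
'e': index 2 in ['a', 'd', 'e'] -> ['e', 'a', 'd']
'e': index 0 in ['e', 'a', 'd'] -> ['e', 'a', 'd']
'a': index 1 in ['e', 'a', 'd'] -> ['a', 'e', 'd']
'a': index 0 in ['a', 'e', 'd'] -> ['a', 'e', 'd']
'd': index 2 in ['a', 'e', 'd'] -> ['d', 'a', 'e']


Output: [1, 1, 0, 2, 0, 1, 0, 2]


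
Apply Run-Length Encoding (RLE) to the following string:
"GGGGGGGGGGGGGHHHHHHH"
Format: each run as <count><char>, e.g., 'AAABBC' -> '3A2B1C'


Scanning runs left to right:
  i=0: run of 'G' x 13 -> '13G'
  i=13: run of 'H' x 7 -> '7H'

RLE = 13G7H


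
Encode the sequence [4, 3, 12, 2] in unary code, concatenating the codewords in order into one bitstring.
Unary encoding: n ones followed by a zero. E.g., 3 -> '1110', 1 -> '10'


Encode each number as n ones followed by a terminating 0:
  4 -> 11110 (5 bits)
  3 -> 1110 (4 bits)
  12 -> 1111111111110 (13 bits)
  2 -> 110 (3 bits)
Total length = 5 + 4 + 13 + 3 = 25 bits.

Unary([4, 3, 12, 2]) = 1111011101111111111110110 (25 bits)


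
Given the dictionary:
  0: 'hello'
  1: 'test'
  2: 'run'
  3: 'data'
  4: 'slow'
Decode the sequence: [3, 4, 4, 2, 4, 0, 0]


Look up each index in the dictionary:
  3 -> 'data'
  4 -> 'slow'
  4 -> 'slow'
  2 -> 'run'
  4 -> 'slow'
  0 -> 'hello'
  0 -> 'hello'

Decoded: "data slow slow run slow hello hello"


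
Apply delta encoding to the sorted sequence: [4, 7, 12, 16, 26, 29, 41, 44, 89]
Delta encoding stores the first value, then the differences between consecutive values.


First value: 4
Deltas:
  7 - 4 = 3
  12 - 7 = 5
  16 - 12 = 4
  26 - 16 = 10
  29 - 26 = 3
  41 - 29 = 12
  44 - 41 = 3
  89 - 44 = 45


Delta encoded: [4, 3, 5, 4, 10, 3, 12, 3, 45]


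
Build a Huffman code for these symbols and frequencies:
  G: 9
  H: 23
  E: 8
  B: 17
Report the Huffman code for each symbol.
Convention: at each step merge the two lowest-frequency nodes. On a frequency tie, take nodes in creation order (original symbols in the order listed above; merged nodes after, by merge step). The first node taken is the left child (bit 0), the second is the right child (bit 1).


Huffman tree construction:
Step 1: Merge E(8) + G(9) = 17
Step 2: Merge B(17) + (E+G)(17) = 34
Step 3: Merge H(23) + (B+(E+G))(34) = 57
Read each symbol's code off the tree from the root (left child = 0, right child = 1).

Codes:
  G: 111 (length 3)
  H: 0 (length 1)
  E: 110 (length 3)
  B: 10 (length 2)
Average code length: 108/57 = 1.8947 bits/symbol


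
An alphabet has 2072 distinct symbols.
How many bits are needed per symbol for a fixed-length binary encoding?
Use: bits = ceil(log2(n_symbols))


log2(2072) = 11.0168
Bracket: 2^11 = 2048 < 2072 <= 2^12 = 4096
So ceil(log2(2072)) = 12

bits = ceil(log2(2072)) = ceil(11.0168) = 12 bits


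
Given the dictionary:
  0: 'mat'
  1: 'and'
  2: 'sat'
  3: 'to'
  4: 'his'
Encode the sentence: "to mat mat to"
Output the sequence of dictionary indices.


Look up each word in the dictionary:
  'to' -> 3
  'mat' -> 0
  'mat' -> 0
  'to' -> 3

Encoded: [3, 0, 0, 3]


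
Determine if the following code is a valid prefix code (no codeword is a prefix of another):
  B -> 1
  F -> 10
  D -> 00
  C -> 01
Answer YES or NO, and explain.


Checking each pair (does one codeword prefix another?):
  B='1' vs F='10': prefix -- VIOLATION

NO -- this is NOT a valid prefix code. B (1) is a prefix of F (10).


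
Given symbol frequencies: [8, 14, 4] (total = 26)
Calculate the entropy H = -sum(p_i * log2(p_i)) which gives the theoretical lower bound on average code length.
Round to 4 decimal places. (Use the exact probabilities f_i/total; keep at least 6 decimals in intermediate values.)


Per-symbol terms -p_i * log2(p_i) with p_i = f_i/26:
  p = 8/26 = 0.307692: log2(p) = -1.700440, -p*log2(p) = 0.523212
  p = 14/26 = 0.538462: log2(p) = -0.893085, -p*log2(p) = 0.480892
  p = 4/26 = 0.153846: log2(p) = -2.700440, -p*log2(p) = 0.415452
H = 0.523212 + 0.480892 + 0.415452 = 1.419556

H = 1.4196 bits/symbol


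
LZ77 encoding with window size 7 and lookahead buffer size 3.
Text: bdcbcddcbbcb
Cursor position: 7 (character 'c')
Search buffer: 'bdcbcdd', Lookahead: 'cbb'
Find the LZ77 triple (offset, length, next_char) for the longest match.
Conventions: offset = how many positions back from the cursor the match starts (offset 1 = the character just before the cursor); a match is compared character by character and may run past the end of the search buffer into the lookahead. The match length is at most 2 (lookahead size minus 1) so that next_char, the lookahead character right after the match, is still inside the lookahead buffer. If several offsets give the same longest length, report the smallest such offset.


Try each offset into the search buffer:
  offset=1 (pos 6, char 'd'): match length 0
  offset=2 (pos 5, char 'd'): match length 0
  offset=3 (pos 4, char 'c'): match length 1
  offset=4 (pos 3, char 'b'): match length 0
  offset=5 (pos 2, char 'c'): match length 2
  offset=6 (pos 1, char 'd'): match length 0
  offset=7 (pos 0, char 'b'): match length 0
Longest match has length 2 at offset 5.
next_char = character at position 7 + 2 = 9 -> 'b'

Best match: offset=5, length=2 (matching 'cb' starting at position 2)
LZ77 triple: (5, 2, 'b')


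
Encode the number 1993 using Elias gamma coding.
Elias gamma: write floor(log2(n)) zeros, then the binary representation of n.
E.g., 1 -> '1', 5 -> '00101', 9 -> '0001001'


num_bits = floor(log2(1993)) + 1 = 11
leading_zeros = num_bits - 1 = 10
binary(1993) = 11111001001

Elias gamma(1993) = '0000000000' + '11111001001' = 000000000011111001001 (21 bits)


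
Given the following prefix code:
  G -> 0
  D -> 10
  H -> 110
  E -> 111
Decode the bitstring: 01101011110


Decoding step by step:
Bits 0 -> G
Bits 110 -> H
Bits 10 -> D
Bits 111 -> E
Bits 10 -> D


Decoded message: GHDED


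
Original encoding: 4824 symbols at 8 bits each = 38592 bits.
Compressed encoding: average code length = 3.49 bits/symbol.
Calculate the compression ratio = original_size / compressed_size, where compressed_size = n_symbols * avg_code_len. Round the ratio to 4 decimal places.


original_size = n_symbols * orig_bits = 4824 * 8 = 38592 bits
compressed_size = n_symbols * avg_code_len = 4824 * 3.49 = 16835.76 bits
ratio = original_size / compressed_size = 38592 / 16835.76 = 2.2923

Compression ratio = 2.2923


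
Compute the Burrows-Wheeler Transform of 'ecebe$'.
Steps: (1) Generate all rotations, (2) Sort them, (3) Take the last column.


Rotations (sorted):
  0: $ecebe -> last char: e
  1: be$ece -> last char: e
  2: cebe$e -> last char: e
  3: e$eceb -> last char: b
  4: ebe$ec -> last char: c
  5: ecebe$ -> last char: $


BWT = eeebc$


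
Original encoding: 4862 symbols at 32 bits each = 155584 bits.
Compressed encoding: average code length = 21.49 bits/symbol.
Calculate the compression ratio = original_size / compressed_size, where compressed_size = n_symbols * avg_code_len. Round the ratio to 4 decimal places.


original_size = n_symbols * orig_bits = 4862 * 32 = 155584 bits
compressed_size = n_symbols * avg_code_len = 4862 * 21.49 = 104484.38 bits
ratio = original_size / compressed_size = 155584 / 104484.38 = 1.4891

Compression ratio = 1.4891


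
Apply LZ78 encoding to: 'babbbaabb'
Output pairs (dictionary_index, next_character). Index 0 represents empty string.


LZ78 encoding steps:
Dictionary: {0: ''}
Step 1: w='' (idx 0), next='b' -> output (0, 'b'), add 'b' as idx 1
Step 2: w='' (idx 0), next='a' -> output (0, 'a'), add 'a' as idx 2
Step 3: w='b' (idx 1), next='b' -> output (1, 'b'), add 'bb' as idx 3
Step 4: w='b' (idx 1), next='a' -> output (1, 'a'), add 'ba' as idx 4
Step 5: w='a' (idx 2), next='b' -> output (2, 'b'), add 'ab' as idx 5
Step 6: w='b' (idx 1), end of input -> output (1, '')


Encoded: [(0, 'b'), (0, 'a'), (1, 'b'), (1, 'a'), (2, 'b'), (1, '')]


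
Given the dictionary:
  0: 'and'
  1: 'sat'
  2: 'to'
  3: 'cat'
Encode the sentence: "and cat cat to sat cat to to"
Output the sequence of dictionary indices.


Look up each word in the dictionary:
  'and' -> 0
  'cat' -> 3
  'cat' -> 3
  'to' -> 2
  'sat' -> 1
  'cat' -> 3
  'to' -> 2
  'to' -> 2

Encoded: [0, 3, 3, 2, 1, 3, 2, 2]


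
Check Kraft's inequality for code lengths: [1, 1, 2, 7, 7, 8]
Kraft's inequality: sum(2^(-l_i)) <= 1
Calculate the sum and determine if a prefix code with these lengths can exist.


Sum = 2^(-1) + 2^(-1) + 2^(-2) + 2^(-7) + 2^(-7) + 2^(-8)
    = 0.5 + 0.5 + 0.25 + 0.0078125 + 0.0078125 + 0.00390625
    = 325/256 = 1.26953125
Since 1.26953125 > 1, Kraft's inequality is NOT satisfied.
A prefix code with these lengths CANNOT exist.

Kraft sum = 1.26953125. Not satisfied.


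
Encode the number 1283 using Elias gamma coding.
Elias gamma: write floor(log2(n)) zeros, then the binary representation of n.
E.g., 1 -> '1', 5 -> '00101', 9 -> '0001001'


num_bits = floor(log2(1283)) + 1 = 11
leading_zeros = num_bits - 1 = 10
binary(1283) = 10100000011

Elias gamma(1283) = '0000000000' + '10100000011' = 000000000010100000011 (21 bits)


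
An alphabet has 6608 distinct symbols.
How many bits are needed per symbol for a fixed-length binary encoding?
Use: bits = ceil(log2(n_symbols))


log2(6608) = 12.69
Bracket: 2^12 = 4096 < 6608 <= 2^13 = 8192
So ceil(log2(6608)) = 13

bits = ceil(log2(6608)) = ceil(12.69) = 13 bits


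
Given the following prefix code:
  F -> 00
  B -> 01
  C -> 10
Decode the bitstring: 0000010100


Decoding step by step:
Bits 00 -> F
Bits 00 -> F
Bits 01 -> B
Bits 01 -> B
Bits 00 -> F


Decoded message: FFBBF


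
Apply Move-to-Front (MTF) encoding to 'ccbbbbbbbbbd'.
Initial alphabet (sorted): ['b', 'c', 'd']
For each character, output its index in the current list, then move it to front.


MTF encoding:
'c': index 1 in ['b', 'c', 'd'] -> ['c', 'b', 'd']
'c': index 0 in ['c', 'b', 'd'] -> ['c', 'b', 'd']
'b': index 1 in ['c', 'b', 'd'] -> ['b', 'c', 'd']
'b': index 0 in ['b', 'c', 'd'] -> ['b', 'c', 'd']
'b': index 0 in ['b', 'c', 'd'] -> ['b', 'c', 'd']
'b': index 0 in ['b', 'c', 'd'] -> ['b', 'c', 'd']
'b': index 0 in ['b', 'c', 'd'] -> ['b', 'c', 'd']
'b': index 0 in ['b', 'c', 'd'] -> ['b', 'c', 'd']
'b': index 0 in ['b', 'c', 'd'] -> ['b', 'c', 'd']
'b': index 0 in ['b', 'c', 'd'] -> ['b', 'c', 'd']
'b': index 0 in ['b', 'c', 'd'] -> ['b', 'c', 'd']
'd': index 2 in ['b', 'c', 'd'] -> ['d', 'b', 'c']


Output: [1, 0, 1, 0, 0, 0, 0, 0, 0, 0, 0, 2]


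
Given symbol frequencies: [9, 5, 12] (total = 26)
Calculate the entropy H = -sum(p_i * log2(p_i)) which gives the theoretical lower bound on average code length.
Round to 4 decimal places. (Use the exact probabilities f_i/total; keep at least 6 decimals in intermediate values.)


Per-symbol terms -p_i * log2(p_i) with p_i = f_i/26:
  p = 9/26 = 0.346154: log2(p) = -1.530515, -p*log2(p) = 0.529794
  p = 5/26 = 0.192308: log2(p) = -2.378512, -p*log2(p) = 0.457406
  p = 12/26 = 0.461538: log2(p) = -1.115477, -p*log2(p) = 0.514836
H = 0.529794 + 0.457406 + 0.514836 = 1.502036

H = 1.502 bits/symbol


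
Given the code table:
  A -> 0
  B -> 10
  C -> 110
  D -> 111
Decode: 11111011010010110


Decoding:
111 -> D
110 -> C
110 -> C
10 -> B
0 -> A
10 -> B
110 -> C


Result: DCCBABC


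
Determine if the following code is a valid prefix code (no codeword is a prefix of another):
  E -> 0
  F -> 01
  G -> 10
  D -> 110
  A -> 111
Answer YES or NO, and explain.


Checking each pair (does one codeword prefix another?):
  E='0' vs F='01': prefix -- VIOLATION

NO -- this is NOT a valid prefix code. E (0) is a prefix of F (01).


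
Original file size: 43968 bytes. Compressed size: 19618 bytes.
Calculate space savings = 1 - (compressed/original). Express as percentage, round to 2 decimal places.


ratio = compressed/original = 19618/43968 = 0.446188
savings = 1 - ratio = 1 - 0.446188 = 0.553812
as a percentage: 0.553812 * 100 = 55.38%

Space savings = 1 - 19618/43968 = 55.38%


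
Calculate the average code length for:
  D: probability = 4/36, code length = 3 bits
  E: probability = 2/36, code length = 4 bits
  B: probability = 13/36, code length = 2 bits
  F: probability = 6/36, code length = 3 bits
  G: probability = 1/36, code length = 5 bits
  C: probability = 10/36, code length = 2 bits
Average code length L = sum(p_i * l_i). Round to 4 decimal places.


Weighted contributions p_i * l_i:
  D: (4/36) * 3 = 12/36
  E: (2/36) * 4 = 8/36
  B: (13/36) * 2 = 26/36
  F: (6/36) * 3 = 18/36
  G: (1/36) * 5 = 5/36
  C: (10/36) * 2 = 20/36
Sum = (12 + 8 + 26 + 18 + 5 + 20)/36 = 89/36

L = 89/36 = 2.4722 bits/symbol


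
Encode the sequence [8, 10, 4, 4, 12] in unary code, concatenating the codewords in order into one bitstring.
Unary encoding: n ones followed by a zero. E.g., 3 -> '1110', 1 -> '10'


Encode each number as n ones followed by a terminating 0:
  8 -> 111111110 (9 bits)
  10 -> 11111111110 (11 bits)
  4 -> 11110 (5 bits)
  4 -> 11110 (5 bits)
  12 -> 1111111111110 (13 bits)
Total length = 9 + 11 + 5 + 5 + 13 = 43 bits.

Unary([8, 10, 4, 4, 12]) = 1111111101111111111011110111101111111111110 (43 bits)


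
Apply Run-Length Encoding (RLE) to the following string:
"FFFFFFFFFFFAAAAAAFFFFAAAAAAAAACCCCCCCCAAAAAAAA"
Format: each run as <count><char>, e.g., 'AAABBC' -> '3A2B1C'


Scanning runs left to right:
  i=0: run of 'F' x 11 -> '11F'
  i=11: run of 'A' x 6 -> '6A'
  i=17: run of 'F' x 4 -> '4F'
  i=21: run of 'A' x 9 -> '9A'
  i=30: run of 'C' x 8 -> '8C'
  i=38: run of 'A' x 8 -> '8A'

RLE = 11F6A4F9A8C8A


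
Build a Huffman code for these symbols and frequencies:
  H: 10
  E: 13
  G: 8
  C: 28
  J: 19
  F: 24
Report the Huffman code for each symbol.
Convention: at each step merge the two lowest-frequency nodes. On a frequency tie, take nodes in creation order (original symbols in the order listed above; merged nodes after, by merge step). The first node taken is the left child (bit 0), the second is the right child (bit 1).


Huffman tree construction:
Step 1: Merge G(8) + H(10) = 18
Step 2: Merge E(13) + (G+H)(18) = 31
Step 3: Merge J(19) + F(24) = 43
Step 4: Merge C(28) + (E+(G+H))(31) = 59
Step 5: Merge (J+F)(43) + (C+(E+(G+H)))(59) = 102
Read each symbol's code off the tree from the root (left child = 0, right child = 1).

Codes:
  H: 1111 (length 4)
  E: 110 (length 3)
  G: 1110 (length 4)
  C: 10 (length 2)
  J: 00 (length 2)
  F: 01 (length 2)
Average code length: 253/102 = 2.4804 bits/symbol


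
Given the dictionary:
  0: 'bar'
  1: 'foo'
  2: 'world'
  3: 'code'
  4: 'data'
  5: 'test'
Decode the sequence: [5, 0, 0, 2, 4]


Look up each index in the dictionary:
  5 -> 'test'
  0 -> 'bar'
  0 -> 'bar'
  2 -> 'world'
  4 -> 'data'

Decoded: "test bar bar world data"


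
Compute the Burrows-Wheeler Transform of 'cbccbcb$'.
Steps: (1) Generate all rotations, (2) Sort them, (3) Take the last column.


Rotations (sorted):
  0: $cbccbcb -> last char: b
  1: b$cbccbc -> last char: c
  2: bcb$cbcc -> last char: c
  3: bccbcb$c -> last char: c
  4: cb$cbccb -> last char: b
  5: cbcb$cbc -> last char: c
  6: cbccbcb$ -> last char: $
  7: ccbcb$cb -> last char: b


BWT = bcccbc$b


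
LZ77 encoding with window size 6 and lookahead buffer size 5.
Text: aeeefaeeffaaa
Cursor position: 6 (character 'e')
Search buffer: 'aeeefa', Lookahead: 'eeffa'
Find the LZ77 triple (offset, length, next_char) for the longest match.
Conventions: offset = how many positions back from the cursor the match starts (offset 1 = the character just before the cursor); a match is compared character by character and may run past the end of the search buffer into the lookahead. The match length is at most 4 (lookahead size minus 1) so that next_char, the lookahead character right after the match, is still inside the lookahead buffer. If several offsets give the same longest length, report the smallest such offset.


Try each offset into the search buffer:
  offset=1 (pos 5, char 'a'): match length 0
  offset=2 (pos 4, char 'f'): match length 0
  offset=3 (pos 3, char 'e'): match length 1
  offset=4 (pos 2, char 'e'): match length 3
  offset=5 (pos 1, char 'e'): match length 2
  offset=6 (pos 0, char 'a'): match length 0
Longest match has length 3 at offset 4.
next_char = character at position 6 + 3 = 9 -> 'f'

Best match: offset=4, length=3 (matching 'eef' starting at position 2)
LZ77 triple: (4, 3, 'f')


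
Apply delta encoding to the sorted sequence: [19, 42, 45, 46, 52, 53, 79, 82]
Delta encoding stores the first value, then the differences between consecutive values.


First value: 19
Deltas:
  42 - 19 = 23
  45 - 42 = 3
  46 - 45 = 1
  52 - 46 = 6
  53 - 52 = 1
  79 - 53 = 26
  82 - 79 = 3


Delta encoded: [19, 23, 3, 1, 6, 1, 26, 3]


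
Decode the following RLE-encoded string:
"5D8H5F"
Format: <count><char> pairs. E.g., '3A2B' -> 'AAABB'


Expanding each <count><char> pair:
  5D -> 'DDDDD'
  8H -> 'HHHHHHHH'
  5F -> 'FFFFF'

Decoded = DDDDDHHHHHHHHFFFFF


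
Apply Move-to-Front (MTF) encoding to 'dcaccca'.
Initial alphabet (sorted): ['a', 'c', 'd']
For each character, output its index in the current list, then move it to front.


MTF encoding:
'd': index 2 in ['a', 'c', 'd'] -> ['d', 'a', 'c']
'c': index 2 in ['d', 'a', 'c'] -> ['c', 'd', 'a']
'a': index 2 in ['c', 'd', 'a'] -> ['a', 'c', 'd']
'c': index 1 in ['a', 'c', 'd'] -> ['c', 'a', 'd']
'c': index 0 in ['c', 'a', 'd'] -> ['c', 'a', 'd']
'c': index 0 in ['c', 'a', 'd'] -> ['c', 'a', 'd']
'a': index 1 in ['c', 'a', 'd'] -> ['a', 'c', 'd']


Output: [2, 2, 2, 1, 0, 0, 1]


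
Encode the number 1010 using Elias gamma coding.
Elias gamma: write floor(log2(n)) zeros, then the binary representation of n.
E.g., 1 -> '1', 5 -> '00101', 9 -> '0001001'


num_bits = floor(log2(1010)) + 1 = 10
leading_zeros = num_bits - 1 = 9
binary(1010) = 1111110010

Elias gamma(1010) = '000000000' + '1111110010' = 0000000001111110010 (19 bits)


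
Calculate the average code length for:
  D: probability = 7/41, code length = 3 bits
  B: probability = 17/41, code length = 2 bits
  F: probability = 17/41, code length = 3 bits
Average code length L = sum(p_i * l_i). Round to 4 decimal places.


Weighted contributions p_i * l_i:
  D: (7/41) * 3 = 21/41
  B: (17/41) * 2 = 34/41
  F: (17/41) * 3 = 51/41
Sum = (21 + 34 + 51)/41 = 106/41

L = 106/41 = 2.5854 bits/symbol


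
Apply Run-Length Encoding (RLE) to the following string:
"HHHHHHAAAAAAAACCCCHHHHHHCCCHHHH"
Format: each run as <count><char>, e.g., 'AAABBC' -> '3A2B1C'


Scanning runs left to right:
  i=0: run of 'H' x 6 -> '6H'
  i=6: run of 'A' x 8 -> '8A'
  i=14: run of 'C' x 4 -> '4C'
  i=18: run of 'H' x 6 -> '6H'
  i=24: run of 'C' x 3 -> '3C'
  i=27: run of 'H' x 4 -> '4H'

RLE = 6H8A4C6H3C4H


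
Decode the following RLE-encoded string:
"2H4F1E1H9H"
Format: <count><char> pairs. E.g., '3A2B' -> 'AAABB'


Expanding each <count><char> pair:
  2H -> 'HH'
  4F -> 'FFFF'
  1E -> 'E'
  1H -> 'H'
  9H -> 'HHHHHHHHH'

Decoded = HHFFFFEHHHHHHHHHH


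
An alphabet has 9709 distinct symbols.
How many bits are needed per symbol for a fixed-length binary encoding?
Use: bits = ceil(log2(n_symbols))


log2(9709) = 13.2451
Bracket: 2^13 = 8192 < 9709 <= 2^14 = 16384
So ceil(log2(9709)) = 14

bits = ceil(log2(9709)) = ceil(13.2451) = 14 bits


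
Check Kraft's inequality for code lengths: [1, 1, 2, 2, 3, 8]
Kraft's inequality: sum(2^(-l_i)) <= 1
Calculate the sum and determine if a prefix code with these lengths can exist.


Sum = 2^(-1) + 2^(-1) + 2^(-2) + 2^(-2) + 2^(-3) + 2^(-8)
    = 0.5 + 0.5 + 0.25 + 0.25 + 0.125 + 0.00390625
    = 417/256 = 1.62890625
Since 1.62890625 > 1, Kraft's inequality is NOT satisfied.
A prefix code with these lengths CANNOT exist.

Kraft sum = 1.62890625. Not satisfied.


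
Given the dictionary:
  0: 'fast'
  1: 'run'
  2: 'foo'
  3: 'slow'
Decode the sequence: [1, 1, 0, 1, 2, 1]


Look up each index in the dictionary:
  1 -> 'run'
  1 -> 'run'
  0 -> 'fast'
  1 -> 'run'
  2 -> 'foo'
  1 -> 'run'

Decoded: "run run fast run foo run"


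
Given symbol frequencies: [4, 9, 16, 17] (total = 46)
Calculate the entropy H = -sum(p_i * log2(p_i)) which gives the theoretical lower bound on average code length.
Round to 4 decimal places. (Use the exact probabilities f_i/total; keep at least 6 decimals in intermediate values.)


Per-symbol terms -p_i * log2(p_i) with p_i = f_i/46:
  p = 4/46 = 0.086957: log2(p) = -3.523562, -p*log2(p) = 0.306397
  p = 9/46 = 0.195652: log2(p) = -2.353637, -p*log2(p) = 0.460494
  p = 16/46 = 0.347826: log2(p) = -1.523562, -p*log2(p) = 0.529935
  p = 17/46 = 0.369565: log2(p) = -1.436099, -p*log2(p) = 0.530732
H = 0.306397 + 0.460494 + 0.529935 + 0.530732 = 1.827558

H = 1.8276 bits/symbol


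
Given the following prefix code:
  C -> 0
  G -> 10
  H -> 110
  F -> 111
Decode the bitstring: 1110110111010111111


Decoding step by step:
Bits 111 -> F
Bits 0 -> C
Bits 110 -> H
Bits 111 -> F
Bits 0 -> C
Bits 10 -> G
Bits 111 -> F
Bits 111 -> F


Decoded message: FCHFCGFF


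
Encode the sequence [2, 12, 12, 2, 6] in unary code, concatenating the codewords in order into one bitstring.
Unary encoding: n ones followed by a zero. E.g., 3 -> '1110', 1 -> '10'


Encode each number as n ones followed by a terminating 0:
  2 -> 110 (3 bits)
  12 -> 1111111111110 (13 bits)
  12 -> 1111111111110 (13 bits)
  2 -> 110 (3 bits)
  6 -> 1111110 (7 bits)
Total length = 3 + 13 + 13 + 3 + 7 = 39 bits.

Unary([2, 12, 12, 2, 6]) = 110111111111111011111111111101101111110 (39 bits)


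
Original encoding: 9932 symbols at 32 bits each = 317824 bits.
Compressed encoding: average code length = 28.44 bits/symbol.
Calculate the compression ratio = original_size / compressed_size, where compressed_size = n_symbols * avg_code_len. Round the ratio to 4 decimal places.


original_size = n_symbols * orig_bits = 9932 * 32 = 317824 bits
compressed_size = n_symbols * avg_code_len = 9932 * 28.44 = 282466.08 bits
ratio = original_size / compressed_size = 317824 / 282466.08 = 1.1252

Compression ratio = 1.1252


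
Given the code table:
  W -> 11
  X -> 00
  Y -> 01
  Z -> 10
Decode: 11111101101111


Decoding:
11 -> W
11 -> W
11 -> W
01 -> Y
10 -> Z
11 -> W
11 -> W


Result: WWWYZWW


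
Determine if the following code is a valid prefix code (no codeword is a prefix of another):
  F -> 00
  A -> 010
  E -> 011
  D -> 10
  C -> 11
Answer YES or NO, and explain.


Checking each pair (does one codeword prefix another?):
  F='00' vs A='010': no prefix
  F='00' vs E='011': no prefix
  F='00' vs D='10': no prefix
  F='00' vs C='11': no prefix
  A='010' vs F='00': no prefix
  A='010' vs E='011': no prefix
  A='010' vs D='10': no prefix
  A='010' vs C='11': no prefix
  E='011' vs F='00': no prefix
  E='011' vs A='010': no prefix
  E='011' vs D='10': no prefix
  E='011' vs C='11': no prefix
  D='10' vs F='00': no prefix
  D='10' vs A='010': no prefix
  D='10' vs E='011': no prefix
  D='10' vs C='11': no prefix
  C='11' vs F='00': no prefix
  C='11' vs A='010': no prefix
  C='11' vs E='011': no prefix
  C='11' vs D='10': no prefix
No violation found over all pairs.

YES -- this is a valid prefix code. No codeword is a prefix of any other codeword.


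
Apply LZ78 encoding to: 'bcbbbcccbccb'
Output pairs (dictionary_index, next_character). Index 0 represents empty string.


LZ78 encoding steps:
Dictionary: {0: ''}
Step 1: w='' (idx 0), next='b' -> output (0, 'b'), add 'b' as idx 1
Step 2: w='' (idx 0), next='c' -> output (0, 'c'), add 'c' as idx 2
Step 3: w='b' (idx 1), next='b' -> output (1, 'b'), add 'bb' as idx 3
Step 4: w='b' (idx 1), next='c' -> output (1, 'c'), add 'bc' as idx 4
Step 5: w='c' (idx 2), next='c' -> output (2, 'c'), add 'cc' as idx 5
Step 6: w='bc' (idx 4), next='c' -> output (4, 'c'), add 'bcc' as idx 6
Step 7: w='b' (idx 1), end of input -> output (1, '')


Encoded: [(0, 'b'), (0, 'c'), (1, 'b'), (1, 'c'), (2, 'c'), (4, 'c'), (1, '')]


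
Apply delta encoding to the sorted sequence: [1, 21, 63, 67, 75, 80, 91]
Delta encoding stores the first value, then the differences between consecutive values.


First value: 1
Deltas:
  21 - 1 = 20
  63 - 21 = 42
  67 - 63 = 4
  75 - 67 = 8
  80 - 75 = 5
  91 - 80 = 11


Delta encoded: [1, 20, 42, 4, 8, 5, 11]


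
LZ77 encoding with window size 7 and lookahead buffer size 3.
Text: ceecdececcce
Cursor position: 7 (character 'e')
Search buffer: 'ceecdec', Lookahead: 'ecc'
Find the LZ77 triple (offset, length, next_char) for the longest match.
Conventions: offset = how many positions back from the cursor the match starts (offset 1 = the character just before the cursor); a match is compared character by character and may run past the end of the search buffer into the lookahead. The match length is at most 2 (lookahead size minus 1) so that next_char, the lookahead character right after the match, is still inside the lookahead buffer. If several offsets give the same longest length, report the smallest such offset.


Try each offset into the search buffer:
  offset=1 (pos 6, char 'c'): match length 0
  offset=2 (pos 5, char 'e'): match length 2
  offset=3 (pos 4, char 'd'): match length 0
  offset=4 (pos 3, char 'c'): match length 0
  offset=5 (pos 2, char 'e'): match length 2
  offset=6 (pos 1, char 'e'): match length 1
  offset=7 (pos 0, char 'c'): match length 0
Longest match has length 2, found at offsets 2, 5; take the smallest, offset 2.
next_char = character at position 7 + 2 = 9 -> 'c'

Best match: offset=2, length=2 (matching 'ec' starting at position 5)
LZ77 triple: (2, 2, 'c')


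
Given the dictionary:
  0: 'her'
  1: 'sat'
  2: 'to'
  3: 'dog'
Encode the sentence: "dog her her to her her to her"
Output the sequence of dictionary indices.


Look up each word in the dictionary:
  'dog' -> 3
  'her' -> 0
  'her' -> 0
  'to' -> 2
  'her' -> 0
  'her' -> 0
  'to' -> 2
  'her' -> 0

Encoded: [3, 0, 0, 2, 0, 0, 2, 0]


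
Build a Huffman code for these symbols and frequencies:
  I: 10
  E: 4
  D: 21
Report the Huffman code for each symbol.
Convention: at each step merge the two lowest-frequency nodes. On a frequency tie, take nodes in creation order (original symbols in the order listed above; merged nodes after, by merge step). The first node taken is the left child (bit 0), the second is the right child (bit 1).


Huffman tree construction:
Step 1: Merge E(4) + I(10) = 14
Step 2: Merge (E+I)(14) + D(21) = 35
Read each symbol's code off the tree from the root (left child = 0, right child = 1).

Codes:
  I: 01 (length 2)
  E: 00 (length 2)
  D: 1 (length 1)
Average code length: 49/35 = 1.4000 bits/symbol


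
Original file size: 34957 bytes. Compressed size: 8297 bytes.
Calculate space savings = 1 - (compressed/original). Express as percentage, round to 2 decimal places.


ratio = compressed/original = 8297/34957 = 0.237349
savings = 1 - ratio = 1 - 0.237349 = 0.762651
as a percentage: 0.762651 * 100 = 76.27%

Space savings = 1 - 8297/34957 = 76.27%


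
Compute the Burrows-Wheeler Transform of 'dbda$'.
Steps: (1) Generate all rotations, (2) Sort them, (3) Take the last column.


Rotations (sorted):
  0: $dbda -> last char: a
  1: a$dbd -> last char: d
  2: bda$d -> last char: d
  3: da$db -> last char: b
  4: dbda$ -> last char: $


BWT = addb$


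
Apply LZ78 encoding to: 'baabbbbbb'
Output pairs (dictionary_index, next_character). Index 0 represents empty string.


LZ78 encoding steps:
Dictionary: {0: ''}
Step 1: w='' (idx 0), next='b' -> output (0, 'b'), add 'b' as idx 1
Step 2: w='' (idx 0), next='a' -> output (0, 'a'), add 'a' as idx 2
Step 3: w='a' (idx 2), next='b' -> output (2, 'b'), add 'ab' as idx 3
Step 4: w='b' (idx 1), next='b' -> output (1, 'b'), add 'bb' as idx 4
Step 5: w='bb' (idx 4), next='b' -> output (4, 'b'), add 'bbb' as idx 5


Encoded: [(0, 'b'), (0, 'a'), (2, 'b'), (1, 'b'), (4, 'b')]


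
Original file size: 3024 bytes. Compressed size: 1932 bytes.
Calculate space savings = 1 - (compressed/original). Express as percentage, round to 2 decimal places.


ratio = compressed/original = 1932/3024 = 0.638889
savings = 1 - ratio = 1 - 0.638889 = 0.361111
as a percentage: 0.361111 * 100 = 36.11%

Space savings = 1 - 1932/3024 = 36.11%


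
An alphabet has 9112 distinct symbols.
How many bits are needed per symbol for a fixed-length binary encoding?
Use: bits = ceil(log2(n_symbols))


log2(9112) = 13.1536
Bracket: 2^13 = 8192 < 9112 <= 2^14 = 16384
So ceil(log2(9112)) = 14

bits = ceil(log2(9112)) = ceil(13.1536) = 14 bits


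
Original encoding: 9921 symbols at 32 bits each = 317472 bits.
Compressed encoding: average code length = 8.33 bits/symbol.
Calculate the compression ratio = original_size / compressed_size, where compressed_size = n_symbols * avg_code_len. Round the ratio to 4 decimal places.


original_size = n_symbols * orig_bits = 9921 * 32 = 317472 bits
compressed_size = n_symbols * avg_code_len = 9921 * 8.33 = 82641.93 bits
ratio = original_size / compressed_size = 317472 / 82641.93 = 3.8415

Compression ratio = 3.8415


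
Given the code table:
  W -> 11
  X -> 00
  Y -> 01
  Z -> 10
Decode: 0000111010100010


Decoding:
00 -> X
00 -> X
11 -> W
10 -> Z
10 -> Z
10 -> Z
00 -> X
10 -> Z


Result: XXWZZZXZ


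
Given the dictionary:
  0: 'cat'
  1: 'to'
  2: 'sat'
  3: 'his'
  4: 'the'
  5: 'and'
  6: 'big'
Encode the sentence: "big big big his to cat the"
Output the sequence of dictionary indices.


Look up each word in the dictionary:
  'big' -> 6
  'big' -> 6
  'big' -> 6
  'his' -> 3
  'to' -> 1
  'cat' -> 0
  'the' -> 4

Encoded: [6, 6, 6, 3, 1, 0, 4]


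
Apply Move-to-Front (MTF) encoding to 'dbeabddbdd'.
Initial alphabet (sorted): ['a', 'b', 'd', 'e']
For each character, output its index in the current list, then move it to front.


MTF encoding:
'd': index 2 in ['a', 'b', 'd', 'e'] -> ['d', 'a', 'b', 'e']
'b': index 2 in ['d', 'a', 'b', 'e'] -> ['b', 'd', 'a', 'e']
'e': index 3 in ['b', 'd', 'a', 'e'] -> ['e', 'b', 'd', 'a']
'a': index 3 in ['e', 'b', 'd', 'a'] -> ['a', 'e', 'b', 'd']
'b': index 2 in ['a', 'e', 'b', 'd'] -> ['b', 'a', 'e', 'd']
'd': index 3 in ['b', 'a', 'e', 'd'] -> ['d', 'b', 'a', 'e']
'd': index 0 in ['d', 'b', 'a', 'e'] -> ['d', 'b', 'a', 'e']
'b': index 1 in ['d', 'b', 'a', 'e'] -> ['b', 'd', 'a', 'e']
'd': index 1 in ['b', 'd', 'a', 'e'] -> ['d', 'b', 'a', 'e']
'd': index 0 in ['d', 'b', 'a', 'e'] -> ['d', 'b', 'a', 'e']


Output: [2, 2, 3, 3, 2, 3, 0, 1, 1, 0]


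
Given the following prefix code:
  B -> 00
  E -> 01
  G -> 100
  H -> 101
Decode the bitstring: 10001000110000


Decoding step by step:
Bits 100 -> G
Bits 01 -> E
Bits 00 -> B
Bits 01 -> E
Bits 100 -> G
Bits 00 -> B


Decoded message: GEBEGB


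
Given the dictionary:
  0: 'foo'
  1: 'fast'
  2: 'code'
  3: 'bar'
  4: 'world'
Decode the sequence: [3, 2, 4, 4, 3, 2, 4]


Look up each index in the dictionary:
  3 -> 'bar'
  2 -> 'code'
  4 -> 'world'
  4 -> 'world'
  3 -> 'bar'
  2 -> 'code'
  4 -> 'world'

Decoded: "bar code world world bar code world"


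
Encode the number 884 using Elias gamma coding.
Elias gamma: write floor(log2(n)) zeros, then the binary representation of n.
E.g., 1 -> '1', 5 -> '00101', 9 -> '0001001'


num_bits = floor(log2(884)) + 1 = 10
leading_zeros = num_bits - 1 = 9
binary(884) = 1101110100

Elias gamma(884) = '000000000' + '1101110100' = 0000000001101110100 (19 bits)


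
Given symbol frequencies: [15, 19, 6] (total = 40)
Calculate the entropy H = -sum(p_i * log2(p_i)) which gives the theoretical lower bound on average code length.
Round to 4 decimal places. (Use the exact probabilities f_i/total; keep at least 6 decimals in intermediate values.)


Per-symbol terms -p_i * log2(p_i) with p_i = f_i/40:
  p = 15/40 = 0.375000: log2(p) = -1.415037, -p*log2(p) = 0.530639
  p = 19/40 = 0.475000: log2(p) = -1.074001, -p*log2(p) = 0.510150
  p = 6/40 = 0.150000: log2(p) = -2.736966, -p*log2(p) = 0.410545
H = 0.530639 + 0.510150 + 0.410545 = 1.451334

H = 1.4513 bits/symbol


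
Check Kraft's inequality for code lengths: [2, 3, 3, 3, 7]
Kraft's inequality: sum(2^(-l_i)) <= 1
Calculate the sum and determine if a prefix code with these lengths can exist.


Sum = 2^(-2) + 2^(-3) + 2^(-3) + 2^(-3) + 2^(-7)
    = 0.25 + 0.125 + 0.125 + 0.125 + 0.0078125
    = 81/128 = 0.6328125
Since 0.6328125 <= 1, Kraft's inequality IS satisfied.
A prefix code with these lengths CAN exist.

Kraft sum = 0.6328125. Satisfied.


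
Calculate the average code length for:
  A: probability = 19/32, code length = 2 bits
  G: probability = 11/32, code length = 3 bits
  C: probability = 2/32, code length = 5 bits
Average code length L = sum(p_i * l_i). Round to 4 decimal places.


Weighted contributions p_i * l_i:
  A: (19/32) * 2 = 38/32
  G: (11/32) * 3 = 33/32
  C: (2/32) * 5 = 10/32
Sum = (38 + 33 + 10)/32 = 81/32

L = 81/32 = 2.5313 bits/symbol


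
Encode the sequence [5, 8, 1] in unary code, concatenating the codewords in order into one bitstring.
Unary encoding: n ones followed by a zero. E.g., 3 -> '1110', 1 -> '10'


Encode each number as n ones followed by a terminating 0:
  5 -> 111110 (6 bits)
  8 -> 111111110 (9 bits)
  1 -> 10 (2 bits)
Total length = 6 + 9 + 2 = 17 bits.

Unary([5, 8, 1]) = 11111011111111010 (17 bits)


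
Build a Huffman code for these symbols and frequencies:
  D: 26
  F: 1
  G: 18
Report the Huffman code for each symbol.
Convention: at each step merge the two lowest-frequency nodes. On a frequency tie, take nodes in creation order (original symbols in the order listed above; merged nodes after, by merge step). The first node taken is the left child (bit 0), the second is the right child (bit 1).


Huffman tree construction:
Step 1: Merge F(1) + G(18) = 19
Step 2: Merge (F+G)(19) + D(26) = 45
Read each symbol's code off the tree from the root (left child = 0, right child = 1).

Codes:
  D: 1 (length 1)
  F: 00 (length 2)
  G: 01 (length 2)
Average code length: 64/45 = 1.4222 bits/symbol


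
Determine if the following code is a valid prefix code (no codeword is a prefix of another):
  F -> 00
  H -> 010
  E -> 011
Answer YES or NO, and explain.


Checking each pair (does one codeword prefix another?):
  F='00' vs H='010': no prefix
  F='00' vs E='011': no prefix
  H='010' vs F='00': no prefix
  H='010' vs E='011': no prefix
  E='011' vs F='00': no prefix
  E='011' vs H='010': no prefix
No violation found over all pairs.

YES -- this is a valid prefix code. No codeword is a prefix of any other codeword.


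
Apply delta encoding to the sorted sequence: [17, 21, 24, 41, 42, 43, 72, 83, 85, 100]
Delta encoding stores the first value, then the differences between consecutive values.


First value: 17
Deltas:
  21 - 17 = 4
  24 - 21 = 3
  41 - 24 = 17
  42 - 41 = 1
  43 - 42 = 1
  72 - 43 = 29
  83 - 72 = 11
  85 - 83 = 2
  100 - 85 = 15


Delta encoded: [17, 4, 3, 17, 1, 1, 29, 11, 2, 15]


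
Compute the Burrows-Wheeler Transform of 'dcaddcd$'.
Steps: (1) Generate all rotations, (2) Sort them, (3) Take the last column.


Rotations (sorted):
  0: $dcaddcd -> last char: d
  1: addcd$dc -> last char: c
  2: caddcd$d -> last char: d
  3: cd$dcadd -> last char: d
  4: d$dcaddc -> last char: c
  5: dcaddcd$ -> last char: $
  6: dcd$dcad -> last char: d
  7: ddcd$dca -> last char: a


BWT = dcddc$da


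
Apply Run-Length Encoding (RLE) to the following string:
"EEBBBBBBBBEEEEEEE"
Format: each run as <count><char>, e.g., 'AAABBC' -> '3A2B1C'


Scanning runs left to right:
  i=0: run of 'E' x 2 -> '2E'
  i=2: run of 'B' x 8 -> '8B'
  i=10: run of 'E' x 7 -> '7E'

RLE = 2E8B7E


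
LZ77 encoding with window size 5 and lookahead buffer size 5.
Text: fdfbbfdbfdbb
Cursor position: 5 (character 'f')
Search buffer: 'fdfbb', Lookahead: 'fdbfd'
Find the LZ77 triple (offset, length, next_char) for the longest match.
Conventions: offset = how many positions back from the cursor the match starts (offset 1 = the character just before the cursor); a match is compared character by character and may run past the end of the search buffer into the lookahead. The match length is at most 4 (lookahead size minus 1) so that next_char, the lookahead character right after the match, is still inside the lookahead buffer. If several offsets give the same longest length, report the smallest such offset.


Try each offset into the search buffer:
  offset=1 (pos 4, char 'b'): match length 0
  offset=2 (pos 3, char 'b'): match length 0
  offset=3 (pos 2, char 'f'): match length 1
  offset=4 (pos 1, char 'd'): match length 0
  offset=5 (pos 0, char 'f'): match length 2
Longest match has length 2 at offset 5.
next_char = character at position 5 + 2 = 7 -> 'b'

Best match: offset=5, length=2 (matching 'fd' starting at position 0)
LZ77 triple: (5, 2, 'b')


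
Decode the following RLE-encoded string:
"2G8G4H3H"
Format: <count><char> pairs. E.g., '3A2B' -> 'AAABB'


Expanding each <count><char> pair:
  2G -> 'GG'
  8G -> 'GGGGGGGG'
  4H -> 'HHHH'
  3H -> 'HHH'

Decoded = GGGGGGGGGGHHHHHHH


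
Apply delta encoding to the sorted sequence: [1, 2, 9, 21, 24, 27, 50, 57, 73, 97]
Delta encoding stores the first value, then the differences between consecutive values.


First value: 1
Deltas:
  2 - 1 = 1
  9 - 2 = 7
  21 - 9 = 12
  24 - 21 = 3
  27 - 24 = 3
  50 - 27 = 23
  57 - 50 = 7
  73 - 57 = 16
  97 - 73 = 24


Delta encoded: [1, 1, 7, 12, 3, 3, 23, 7, 16, 24]


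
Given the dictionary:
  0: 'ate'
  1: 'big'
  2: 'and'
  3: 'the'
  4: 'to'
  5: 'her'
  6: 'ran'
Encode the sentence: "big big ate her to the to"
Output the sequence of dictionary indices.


Look up each word in the dictionary:
  'big' -> 1
  'big' -> 1
  'ate' -> 0
  'her' -> 5
  'to' -> 4
  'the' -> 3
  'to' -> 4

Encoded: [1, 1, 0, 5, 4, 3, 4]


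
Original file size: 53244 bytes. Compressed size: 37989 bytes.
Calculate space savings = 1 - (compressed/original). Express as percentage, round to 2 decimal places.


ratio = compressed/original = 37989/53244 = 0.713489
savings = 1 - ratio = 1 - 0.713489 = 0.286511
as a percentage: 0.286511 * 100 = 28.65%

Space savings = 1 - 37989/53244 = 28.65%


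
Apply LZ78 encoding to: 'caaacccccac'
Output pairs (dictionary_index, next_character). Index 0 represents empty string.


LZ78 encoding steps:
Dictionary: {0: ''}
Step 1: w='' (idx 0), next='c' -> output (0, 'c'), add 'c' as idx 1
Step 2: w='' (idx 0), next='a' -> output (0, 'a'), add 'a' as idx 2
Step 3: w='a' (idx 2), next='a' -> output (2, 'a'), add 'aa' as idx 3
Step 4: w='c' (idx 1), next='c' -> output (1, 'c'), add 'cc' as idx 4
Step 5: w='cc' (idx 4), next='c' -> output (4, 'c'), add 'ccc' as idx 5
Step 6: w='a' (idx 2), next='c' -> output (2, 'c'), add 'ac' as idx 6


Encoded: [(0, 'c'), (0, 'a'), (2, 'a'), (1, 'c'), (4, 'c'), (2, 'c')]
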